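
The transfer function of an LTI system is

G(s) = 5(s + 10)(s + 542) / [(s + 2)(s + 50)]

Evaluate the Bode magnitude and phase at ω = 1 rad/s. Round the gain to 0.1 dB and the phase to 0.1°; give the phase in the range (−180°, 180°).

At s = jω = j1:
zero (s+10): 10 + j1 → |·| = √(10²+1²) = √101 ≈ 10.05, ∠ = arctan(1/10) ≈ 5.71°
zero (s+542): 542 + j1 → |·| = √(542²+1²) = √293765 ≈ 542, ∠ = arctan(1/542) ≈ 0.11°
pole (s+2): 2 + j1 → |·| = √(2²+1²) = √5 ≈ 2.2361, ∠ = arctan(1/2) ≈ 26.57°
pole (s+50): 50 + j1 → |·| = √(50²+1²) = √2501 ≈ 50.01, ∠ = arctan(1/50) ≈ 1.15°
|G| = 5 · 5447.1 / 111.83 ≈ 243.54
Gain = 20 log₁₀(243.54) ≈ 47.73 dB
∠G = 5.82° − 27.72° = -21.90°

47.7 dB, -21.9°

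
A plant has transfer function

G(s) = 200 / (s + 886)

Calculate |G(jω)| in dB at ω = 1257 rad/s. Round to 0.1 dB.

-17.7 dB

Substitute s = j1257:
Numerator: 200 = 200 + j0
Denominator: (j1257) + 886 = 886 + j1257
|N| = √(200² + 0²) ≈ 200, ∠N ≈ 0.00°
|D| = √(886² + 1257²) ≈ 1537.9, ∠D ≈ 54.82°
|G| = 200 / 1537.9 ≈ 0.13005
Gain = 20 log₁₀(0.13005) ≈ -17.72 dB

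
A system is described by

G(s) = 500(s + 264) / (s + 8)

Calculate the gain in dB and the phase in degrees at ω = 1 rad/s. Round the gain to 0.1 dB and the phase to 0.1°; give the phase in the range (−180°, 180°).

84.3 dB, -6.9°

At s = jω = j1:
zero (s+264): 264 + j1 → |·| = √(264²+1²) = √69697 ≈ 264, ∠ = arctan(1/264) ≈ 0.22°
pole (s+8): 8 + j1 → |·| = √(8²+1²) = √65 ≈ 8.0623, ∠ = arctan(1/8) ≈ 7.13°
|G| = 500 · 264 / 8.0623 ≈ 16372
Gain = 20 log₁₀(16372) ≈ 84.28 dB
∠G = 0.22° − 7.13° = -6.91°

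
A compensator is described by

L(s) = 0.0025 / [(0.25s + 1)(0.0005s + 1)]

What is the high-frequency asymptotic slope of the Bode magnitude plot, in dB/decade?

-40 dB/decade

Each pole contributes −20 dB/decade at high frequency; each zero contributes +20 dB/decade.
Net: 0 zero(s) − 2 pole(s) → -40 dB/decade.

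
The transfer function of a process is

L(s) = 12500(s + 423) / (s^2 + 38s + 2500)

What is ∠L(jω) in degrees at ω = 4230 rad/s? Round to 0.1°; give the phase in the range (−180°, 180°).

At s = jω = j4230:
zero (s+423): 423 + j4230 → |·| = √(423²+4230²) = √18071829 ≈ 4251.1, ∠ = arctan(4230/423) ≈ 84.29°
quadratic: (j4230)² + 38·j4230 + 2500 = -17890400 + j160740 → |·| ≈ 1.7891e+07, ∠ ≈ 179.49°
∠L = 84.29° − 179.49° = -95.20°

-95.2°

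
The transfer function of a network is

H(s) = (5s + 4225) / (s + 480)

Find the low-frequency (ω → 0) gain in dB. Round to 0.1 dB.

18.9 dB

H(0) = 4225 / 480 ≈ 8.8021
20 log₁₀(8.8021) ≈ 18.89 dB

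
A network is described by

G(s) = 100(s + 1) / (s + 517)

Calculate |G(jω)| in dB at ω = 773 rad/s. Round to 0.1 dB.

At s = jω = j773:
zero (s+1): 1 + j773 → |·| = √(1²+773²) = √597530 ≈ 773, ∠ = arctan(773/1) ≈ 89.93°
pole (s+517): 517 + j773 → |·| = √(517²+773²) = √864818 ≈ 929.96, ∠ = arctan(773/517) ≈ 56.22°
|G| = 100 · 773 / 929.96 ≈ 83.122
Gain = 20 log₁₀(83.122) ≈ 38.39 dB

38.4 dB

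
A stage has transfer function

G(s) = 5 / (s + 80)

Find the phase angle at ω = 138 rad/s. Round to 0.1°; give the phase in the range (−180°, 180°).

-59.9°

Substitute s = j138:
Numerator: 5 = 5 + j0
Denominator: (j138) + 80 = 80 + j138
|N| = √(5² + 0²) ≈ 5, ∠N ≈ 0.00°
|D| = √(80² + 138²) ≈ 159.51, ∠D ≈ 59.90°
∠G = 0.00° − 59.90° = -59.90°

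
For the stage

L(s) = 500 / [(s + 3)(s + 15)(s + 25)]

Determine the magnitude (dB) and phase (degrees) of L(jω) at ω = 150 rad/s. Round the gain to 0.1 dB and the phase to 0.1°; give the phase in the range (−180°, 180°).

At s = jω = j150:
pole (s+3): 3 + j150 → |·| = √(3²+150²) = √22509 ≈ 150.03, ∠ = arctan(150/3) ≈ 88.85°
pole (s+15): 15 + j150 → |·| = √(15²+150²) = √22725 ≈ 150.75, ∠ = arctan(150/15) ≈ 84.29°
pole (s+25): 25 + j150 → |·| = √(25²+150²) = √23125 ≈ 152.07, ∠ = arctan(150/25) ≈ 80.54°
|L| = 500 / 3.4394e+06 ≈ 0.00014537
Gain = 20 log₁₀(0.00014537) ≈ -76.75 dB
∠L = 0.00° − 253.68° = -253.68° ≡ 106.32° (principal value)

-76.8 dB, 106.3°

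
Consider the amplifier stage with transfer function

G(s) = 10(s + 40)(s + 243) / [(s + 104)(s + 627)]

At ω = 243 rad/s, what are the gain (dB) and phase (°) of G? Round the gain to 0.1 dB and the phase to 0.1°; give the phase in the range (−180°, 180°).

13.6 dB, 37.6°

At s = jω = j243:
zero (s+40): 40 + j243 → |·| = √(40²+243²) = √60649 ≈ 246.27, ∠ = arctan(243/40) ≈ 80.65°
zero (s+243): 243 + j243 → |·| = √(243²+243²) = √118098 ≈ 343.65, ∠ = arctan(243/243) ≈ 45.00°
pole (s+104): 104 + j243 → |·| = √(104²+243²) = √69865 ≈ 264.32, ∠ = arctan(243/104) ≈ 66.83°
pole (s+627): 627 + j243 → |·| = √(627²+243²) = √452178 ≈ 672.44, ∠ = arctan(243/627) ≈ 21.18°
|G| = 10 · 84631 / 1.7774e+05 ≈ 4.7615
Gain = 20 log₁₀(4.7615) ≈ 13.55 dB
∠G = 125.65° − 88.01° = 37.64°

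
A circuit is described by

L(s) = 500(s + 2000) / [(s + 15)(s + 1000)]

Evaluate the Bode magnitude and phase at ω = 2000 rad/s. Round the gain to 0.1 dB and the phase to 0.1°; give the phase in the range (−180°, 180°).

At s = jω = j2000:
zero (s+2000): 2000 + j2000 → |·| = √(2000²+2000²) = √8000000 ≈ 2828.4, ∠ = arctan(2000/2000) ≈ 45.00°
pole (s+15): 15 + j2000 → |·| = √(15²+2000²) = √4000225 ≈ 2000.1, ∠ = arctan(2000/15) ≈ 89.57°
pole (s+1000): 1000 + j2000 → |·| = √(1000²+2000²) = √5000000 ≈ 2236.1, ∠ = arctan(2000/1000) ≈ 63.43°
|L| = 500 · 2828.4 / 4.4724e+06 ≈ 0.31621
Gain = 20 log₁₀(0.31621) ≈ -10.00 dB
∠L = 45.00° − 153.00° = -108.00°

-10.0 dB, -108.0°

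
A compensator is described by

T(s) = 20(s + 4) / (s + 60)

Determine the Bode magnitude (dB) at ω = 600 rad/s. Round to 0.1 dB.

26.0 dB

At s = jω = j600:
zero (s+4): 4 + j600 → |·| = √(4²+600²) = √360016 ≈ 600.01, ∠ = arctan(600/4) ≈ 89.62°
pole (s+60): 60 + j600 → |·| = √(60²+600²) = √363600 ≈ 602.99, ∠ = arctan(600/60) ≈ 84.29°
|T| = 20 · 600.01 / 602.99 ≈ 19.901
Gain = 20 log₁₀(19.901) ≈ 25.98 dB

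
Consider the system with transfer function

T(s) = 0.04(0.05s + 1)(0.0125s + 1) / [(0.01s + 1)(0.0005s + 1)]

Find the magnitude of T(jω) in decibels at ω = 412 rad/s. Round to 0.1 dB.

At ω = 412 rad/s:
zero (1 + j412·0.05) = 1 + j20.6 → |·| ≈ 20.624, ∠ ≈ 87.22°
zero (1 + j412·0.0125) = 1 + j5.15 → |·| ≈ 5.2462, ∠ ≈ 79.01°
pole (1 + j412·0.01) = 1 + j4.12 → |·| ≈ 4.2396, ∠ ≈ 76.36°
pole (1 + j412·0.0005) = 1 + j0.206 → |·| ≈ 1.021, ∠ ≈ 11.64°
|T| = 0.04 · 20.624 · 5.2462 / (4.2396 · 1.021) ≈ 0.99983
Gain = 20 log₁₀(0.99983) ≈ -0.00 dB

-0.0 dB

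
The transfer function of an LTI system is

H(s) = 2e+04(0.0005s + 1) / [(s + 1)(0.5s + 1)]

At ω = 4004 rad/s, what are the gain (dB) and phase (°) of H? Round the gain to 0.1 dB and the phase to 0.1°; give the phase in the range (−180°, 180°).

-45.1 dB, -116.5°

At ω = 4004 rad/s:
zero (1 + j4004·0.0005) = 1 + j2.002 → |·| ≈ 2.2379, ∠ ≈ 63.46°
pole (1 + j4004·1) = 1 + j4004 → |·| ≈ 4004, ∠ ≈ 89.99°
pole (1 + j4004·0.5) = 1 + j2002 → |·| ≈ 2002, ∠ ≈ 89.97°
|H| = 2e+04 · 2.2379 / (4004 · 2002) ≈ 0.0055836
Gain = 20 log₁₀(0.0055836) ≈ -45.06 dB
∠H = (63.46°) − (89.99° + 89.97°) = -116.50°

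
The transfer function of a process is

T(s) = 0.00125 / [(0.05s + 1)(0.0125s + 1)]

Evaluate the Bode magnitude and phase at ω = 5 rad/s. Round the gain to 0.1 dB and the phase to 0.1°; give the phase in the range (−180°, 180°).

-58.3 dB, -17.6°

At ω = 5 rad/s:
pole (1 + j5·0.05) = 1 + j0.25 → |·| ≈ 1.0308, ∠ ≈ 14.04°
pole (1 + j5·0.0125) = 1 + j0.0625 → |·| ≈ 1.002, ∠ ≈ 3.58°
|T| = 0.00125 · 1 / (1.0308 · 1.002) ≈ 0.0012102
Gain = 20 log₁₀(0.0012102) ≈ -58.34 dB
∠T = (0°) − (14.04° + 3.58°) = -17.62°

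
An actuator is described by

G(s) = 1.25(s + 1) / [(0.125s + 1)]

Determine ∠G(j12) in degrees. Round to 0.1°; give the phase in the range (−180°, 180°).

28.9°

At ω = 12 rad/s:
zero (1 + j12·1) = 1 + j12 → |·| ≈ 12.042, ∠ ≈ 85.24°
pole (1 + j12·0.125) = 1 + j1.5 → |·| ≈ 1.8028, ∠ ≈ 56.31°
∠G = (85.24°) − (56.31°) = 28.93°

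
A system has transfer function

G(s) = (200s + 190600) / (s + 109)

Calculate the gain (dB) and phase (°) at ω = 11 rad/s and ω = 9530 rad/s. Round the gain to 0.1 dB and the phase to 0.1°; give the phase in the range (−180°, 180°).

ω = 11: 64.8 dB, -5.1°; ω = 9530: 46.1 dB, -5.1°

Substitute s = j11:
Numerator: 200(j11) + 190600 = 190600 + j2200
Denominator: (j11) + 109 = 109 + j11
|N| = √(190600² + 2200²) ≈ 1.9061e+05, ∠N ≈ 0.66°
|D| = √(109² + 11²) ≈ 109.55, ∠D ≈ 5.76°
|G| = 1.9061e+05 / 109.55 ≈ 1739.9
Gain = 20 log₁₀(1739.9) ≈ 64.81 dB
∠G = 0.66° − 5.76° = -5.10°

Substitute s = j9530:
Numerator: 200(j9530) + 190600 = 190600 + j1906000
Denominator: (j9530) + 109 = 109 + j9530
|N| = √(190600² + 1906000²) ≈ 1.9155e+06, ∠N ≈ 84.29°
|D| = √(109² + 9530²) ≈ 9530.6, ∠D ≈ 89.34°
|G| = 1.9155e+06 / 9530.6 ≈ 200.98
Gain = 20 log₁₀(200.98) ≈ 46.06 dB
∠G = 84.29° − 89.34° = -5.05°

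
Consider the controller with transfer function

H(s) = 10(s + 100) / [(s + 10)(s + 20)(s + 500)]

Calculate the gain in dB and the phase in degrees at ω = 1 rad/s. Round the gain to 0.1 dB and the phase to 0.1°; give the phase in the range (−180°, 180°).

-40.1 dB, -8.1°

At s = jω = j1:
zero (s+100): 100 + j1 → |·| = √(100²+1²) = √10001 ≈ 100, ∠ = arctan(1/100) ≈ 0.57°
pole (s+10): 10 + j1 → |·| = √(10²+1²) = √101 ≈ 10.05, ∠ = arctan(1/10) ≈ 5.71°
pole (s+20): 20 + j1 → |·| = √(20²+1²) = √401 ≈ 20.025, ∠ = arctan(1/20) ≈ 2.86°
pole (s+500): 500 + j1 → |·| = √(500²+1²) = √250001 ≈ 500, ∠ = arctan(1/500) ≈ 0.11°
|H| = 10 · 100 / 1.0063e+05 ≈ 0.0099374
Gain = 20 log₁₀(0.0099374) ≈ -40.05 dB
∠H = 0.57° − 8.68° = -8.11°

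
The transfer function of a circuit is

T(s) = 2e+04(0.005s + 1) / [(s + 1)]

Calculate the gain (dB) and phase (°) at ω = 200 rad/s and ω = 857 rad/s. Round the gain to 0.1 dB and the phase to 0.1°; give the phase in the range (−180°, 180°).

At ω = 200 rad/s:
zero (1 + j200·0.005) = 1 + j1 → |·| ≈ 1.4142, ∠ ≈ 45.00°
pole (1 + j200·1) = 1 + j200 → |·| ≈ 200, ∠ ≈ 89.71°
|T| = 2e+04 · 1.4142 / (200) ≈ 141.42
Gain = 20 log₁₀(141.42) ≈ 43.01 dB
∠T = (45.00°) − (89.71°) = -44.71°

At ω = 857 rad/s:
zero (1 + j857·0.005) = 1 + j4.285 → |·| ≈ 4.4001, ∠ ≈ 76.86°
pole (1 + j857·1) = 1 + j857 → |·| ≈ 857, ∠ ≈ 89.93°
|T| = 2e+04 · 4.4001 / (857) ≈ 102.69
Gain = 20 log₁₀(102.69) ≈ 40.23 dB
∠T = (76.86°) − (89.93°) = -13.07°

ω = 200: 43.0 dB, -44.7°; ω = 857: 40.2 dB, -13.1°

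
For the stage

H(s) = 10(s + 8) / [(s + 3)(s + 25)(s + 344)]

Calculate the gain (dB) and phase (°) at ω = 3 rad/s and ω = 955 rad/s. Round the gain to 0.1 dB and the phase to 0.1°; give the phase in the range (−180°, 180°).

At s = jω = j3:
zero (s+8): 8 + j3 → |·| = √(8²+3²) = √73 ≈ 8.544, ∠ = arctan(3/8) ≈ 20.56°
pole (s+3): 3 + j3 → |·| = √(3²+3²) = √18 ≈ 4.2426, ∠ = arctan(3/3) ≈ 45.00°
pole (s+25): 25 + j3 → |·| = √(25²+3²) = √634 ≈ 25.179, ∠ = arctan(3/25) ≈ 6.84°
pole (s+344): 344 + j3 → |·| = √(344²+3²) = √118345 ≈ 344.01, ∠ = arctan(3/344) ≈ 0.50°
|H| = 10 · 8.544 / 36749 ≈ 0.002325
Gain = 20 log₁₀(0.002325) ≈ -52.67 dB
∠H = 20.56° − 52.34° = -31.78°

At s = jω = j955:
zero (s+8): 8 + j955 → |·| = √(8²+955²) = √912089 ≈ 955.03, ∠ = arctan(955/8) ≈ 89.52°
pole (s+3): 3 + j955 → |·| = √(3²+955²) = √912034 ≈ 955, ∠ = arctan(955/3) ≈ 89.82°
pole (s+25): 25 + j955 → |·| = √(25²+955²) = √912650 ≈ 955.33, ∠ = arctan(955/25) ≈ 88.50°
pole (s+344): 344 + j955 → |·| = √(344²+955²) = √1030361 ≈ 1015.1, ∠ = arctan(955/344) ≈ 70.19°
|H| = 10 · 955.03 / 9.2612e+08 ≈ 1.0312e-05
Gain = 20 log₁₀(1.0312e-05) ≈ -99.73 dB
∠H = 89.52° − 248.51° = -158.99°

ω = 3: -52.7 dB, -31.8°; ω = 955: -99.7 dB, -159.0°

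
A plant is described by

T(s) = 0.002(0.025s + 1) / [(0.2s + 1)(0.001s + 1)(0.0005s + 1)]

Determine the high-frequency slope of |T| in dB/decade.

Each pole contributes −20 dB/decade at high frequency; each zero contributes +20 dB/decade.
Net: 1 zero(s) − 3 pole(s) → -40 dB/decade.

-40 dB/decade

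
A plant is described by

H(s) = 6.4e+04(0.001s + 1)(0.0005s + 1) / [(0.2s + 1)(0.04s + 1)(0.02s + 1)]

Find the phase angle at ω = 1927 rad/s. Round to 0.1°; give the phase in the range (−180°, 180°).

At ω = 1927 rad/s:
zero (1 + j1927·0.001) = 1 + j1.927 → |·| ≈ 2.171, ∠ ≈ 62.57°
zero (1 + j1927·0.0005) = 1 + j0.9635 → |·| ≈ 1.3886, ∠ ≈ 43.94°
pole (1 + j1927·0.2) = 1 + j385.4 → |·| ≈ 385.4, ∠ ≈ 89.85°
pole (1 + j1927·0.04) = 1 + j77.08 → |·| ≈ 77.086, ∠ ≈ 89.26°
pole (1 + j1927·0.02) = 1 + j38.54 → |·| ≈ 38.553, ∠ ≈ 88.51°
∠H = (62.57° + 43.94°) − (89.85° + 89.26° + 88.51°) = -161.11°

-161.1°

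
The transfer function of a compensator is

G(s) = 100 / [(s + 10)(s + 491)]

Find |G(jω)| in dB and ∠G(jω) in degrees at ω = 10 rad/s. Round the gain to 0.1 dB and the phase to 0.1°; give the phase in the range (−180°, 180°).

At s = jω = j10:
pole (s+10): 10 + j10 → |·| = √(10²+10²) = √200 ≈ 14.142, ∠ = arctan(10/10) ≈ 45.00°
pole (s+491): 491 + j10 → |·| = √(491²+10²) = √241181 ≈ 491.1, ∠ = arctan(10/491) ≈ 1.17°
|G| = 100 / 6945.1 ≈ 0.014399
Gain = 20 log₁₀(0.014399) ≈ -36.83 dB
∠G = 0.00° − 46.17° = -46.17°

-36.8 dB, -46.2°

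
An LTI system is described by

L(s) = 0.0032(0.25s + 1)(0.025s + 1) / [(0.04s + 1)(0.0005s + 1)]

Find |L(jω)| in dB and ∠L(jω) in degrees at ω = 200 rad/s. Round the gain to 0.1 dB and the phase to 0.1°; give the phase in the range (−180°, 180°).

-19.9 dB, 79.0°

At ω = 200 rad/s:
zero (1 + j200·0.25) = 1 + j50 → |·| ≈ 50.01, ∠ ≈ 88.85°
zero (1 + j200·0.025) = 1 + j5 → |·| ≈ 5.099, ∠ ≈ 78.69°
pole (1 + j200·0.04) = 1 + j8 → |·| ≈ 8.0623, ∠ ≈ 82.87°
pole (1 + j200·0.0005) = 1 + j0.1 → |·| ≈ 1.005, ∠ ≈ 5.71°
|L| = 0.0032 · 50.01 · 5.099 / (8.0623 · 1.005) ≈ 0.10071
Gain = 20 log₁₀(0.10071) ≈ -19.94 dB
∠L = (88.85° + 78.69°) − (82.87° + 5.71°) = 78.96°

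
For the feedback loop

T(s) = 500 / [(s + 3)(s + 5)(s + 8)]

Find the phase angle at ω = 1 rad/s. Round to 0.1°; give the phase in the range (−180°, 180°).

At s = jω = j1:
pole (s+3): 3 + j1 → |·| = √(3²+1²) = √10 ≈ 3.1623, ∠ = arctan(1/3) ≈ 18.43°
pole (s+5): 5 + j1 → |·| = √(5²+1²) = √26 ≈ 5.099, ∠ = arctan(1/5) ≈ 11.31°
pole (s+8): 8 + j1 → |·| = √(8²+1²) = √65 ≈ 8.0623, ∠ = arctan(1/8) ≈ 7.13°
∠T = 0.00° − 36.87° = -36.87°

-36.9°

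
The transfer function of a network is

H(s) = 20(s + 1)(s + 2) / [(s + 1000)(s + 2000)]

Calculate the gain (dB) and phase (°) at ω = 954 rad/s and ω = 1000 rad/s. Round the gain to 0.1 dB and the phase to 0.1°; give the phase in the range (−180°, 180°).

ω = 954: 15.5 dB, 110.7°; ω = 1000: 16.0 dB, 108.3°

At s = jω = j954:
zero (s+1): 1 + j954 → |·| = √(1²+954²) = √910117 ≈ 954, ∠ = arctan(954/1) ≈ 89.94°
zero (s+2): 2 + j954 → |·| = √(2²+954²) = √910120 ≈ 954, ∠ = arctan(954/2) ≈ 89.88°
pole (s+1000): 1000 + j954 → |·| = √(1000²+954²) = √1910116 ≈ 1382.1, ∠ = arctan(954/1000) ≈ 43.65°
pole (s+2000): 2000 + j954 → |·| = √(2000²+954²) = √4910116 ≈ 2215.9, ∠ = arctan(954/2000) ≈ 25.50°
|H| = 20 · 9.1012e+05 / 3.0626e+06 ≈ 5.9434
Gain = 20 log₁₀(5.9434) ≈ 15.48 dB
∠H = 179.82° − 69.15° = 110.67°

At s = jω = j1000:
zero (s+1): 1 + j1000 → |·| = √(1²+1000²) = √1000001 ≈ 1000, ∠ = arctan(1000/1) ≈ 89.94°
zero (s+2): 2 + j1000 → |·| = √(2²+1000²) = √1000004 ≈ 1000, ∠ = arctan(1000/2) ≈ 89.89°
pole (s+1000): 1000 + j1000 → |·| = √(1000²+1000²) = √2000000 ≈ 1414.2, ∠ = arctan(1000/1000) ≈ 45.00°
pole (s+2000): 2000 + j1000 → |·| = √(2000²+1000²) = √5000000 ≈ 2236.1, ∠ = arctan(1000/2000) ≈ 26.57°
|H| = 20 · 1e+06 / 3.1623e+06 ≈ 6.3245
Gain = 20 log₁₀(6.3245) ≈ 16.02 dB
∠H = 179.83° − 71.57° = 108.26°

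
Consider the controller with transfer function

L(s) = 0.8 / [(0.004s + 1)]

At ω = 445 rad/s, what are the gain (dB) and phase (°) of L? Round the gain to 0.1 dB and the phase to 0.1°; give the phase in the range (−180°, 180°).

-8.1 dB, -60.7°

At ω = 445 rad/s:
pole (1 + j445·0.004) = 1 + j1.78 → |·| ≈ 2.0417, ∠ ≈ 60.67°
|L| = 0.8 · 1 / (2.0417) ≈ 0.39183
Gain = 20 log₁₀(0.39183) ≈ -8.14 dB
∠L = (0°) − (60.67°) = -60.67°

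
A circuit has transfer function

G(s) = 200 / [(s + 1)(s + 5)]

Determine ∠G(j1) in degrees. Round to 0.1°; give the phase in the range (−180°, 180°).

At s = jω = j1:
pole (s+1): 1 + j1 → |·| = √(1²+1²) = √2 ≈ 1.4142, ∠ = arctan(1/1) ≈ 45.00°
pole (s+5): 5 + j1 → |·| = √(5²+1²) = √26 ≈ 5.099, ∠ = arctan(1/5) ≈ 11.31°
∠G = 0.00° − 56.31° = -56.31°

-56.3°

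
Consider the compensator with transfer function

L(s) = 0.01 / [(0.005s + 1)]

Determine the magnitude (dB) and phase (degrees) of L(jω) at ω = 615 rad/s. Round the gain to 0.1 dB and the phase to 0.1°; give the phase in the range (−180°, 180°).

-50.2 dB, -72.0°

At ω = 615 rad/s:
pole (1 + j615·0.005) = 1 + j3.075 → |·| ≈ 3.2335, ∠ ≈ 71.99°
|L| = 0.01 · 1 / (3.2335) ≈ 0.0030926
Gain = 20 log₁₀(0.0030926) ≈ -50.19 dB
∠L = (0°) − (71.99°) = -71.99°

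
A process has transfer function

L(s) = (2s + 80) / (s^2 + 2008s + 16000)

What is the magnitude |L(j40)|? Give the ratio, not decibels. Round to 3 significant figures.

0.00139

Substitute s = j40:
Numerator: 2(j40) + 80 = 80 + j80
Denominator: (j40)^2 + 2008(j40) + 16000 = 14400 + j80320
|N| = √(80² + 80²) ≈ 113.14, ∠N ≈ 45.00°
|D| = √(14400² + 80320²) ≈ 81601, ∠D ≈ 79.84°
|L| = 113.14 / 81601 ≈ 0.0013865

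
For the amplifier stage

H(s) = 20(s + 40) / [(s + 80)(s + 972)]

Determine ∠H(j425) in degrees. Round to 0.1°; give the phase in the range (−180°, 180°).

-18.3°

At s = jω = j425:
zero (s+40): 40 + j425 → |·| = √(40²+425²) = √182225 ≈ 426.88, ∠ = arctan(425/40) ≈ 84.62°
pole (s+80): 80 + j425 → |·| = √(80²+425²) = √187025 ≈ 432.46, ∠ = arctan(425/80) ≈ 79.34°
pole (s+972): 972 + j425 → |·| = √(972²+425²) = √1125409 ≈ 1060.9, ∠ = arctan(425/972) ≈ 23.62°
∠H = 84.62° − 102.96° = -18.34°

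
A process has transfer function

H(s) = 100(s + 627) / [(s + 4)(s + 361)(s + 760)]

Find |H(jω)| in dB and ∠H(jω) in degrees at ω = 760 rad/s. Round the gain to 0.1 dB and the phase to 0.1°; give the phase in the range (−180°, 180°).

-76.9 dB, -148.8°

At s = jω = j760:
zero (s+627): 627 + j760 → |·| = √(627²+760²) = √970729 ≈ 985.26, ∠ = arctan(760/627) ≈ 50.48°
pole (s+4): 4 + j760 → |·| = √(4²+760²) = √577616 ≈ 760.01, ∠ = arctan(760/4) ≈ 89.70°
pole (s+361): 361 + j760 → |·| = √(361²+760²) = √707921 ≈ 841.38, ∠ = arctan(760/361) ≈ 64.59°
pole (s+760): 760 + j760 → |·| = √(760²+760²) = √1155200 ≈ 1074.8, ∠ = arctan(760/760) ≈ 45.00°
|H| = 100 · 985.26 / 6.8729e+08 ≈ 0.00014335
Gain = 20 log₁₀(0.00014335) ≈ -76.87 dB
∠H = 50.48° − 199.29° = -148.81°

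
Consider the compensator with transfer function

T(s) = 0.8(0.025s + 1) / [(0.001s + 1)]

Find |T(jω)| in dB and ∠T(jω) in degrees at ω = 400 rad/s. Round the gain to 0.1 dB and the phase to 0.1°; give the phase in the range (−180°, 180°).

17.5 dB, 62.5°

At ω = 400 rad/s:
zero (1 + j400·0.025) = 1 + j10 → |·| ≈ 10.05, ∠ ≈ 84.29°
pole (1 + j400·0.001) = 1 + j0.4 → |·| ≈ 1.077, ∠ ≈ 21.80°
|T| = 0.8 · 10.05 / (1.077) ≈ 7.4652
Gain = 20 log₁₀(7.4652) ≈ 17.46 dB
∠T = (84.29°) − (21.80°) = 62.49°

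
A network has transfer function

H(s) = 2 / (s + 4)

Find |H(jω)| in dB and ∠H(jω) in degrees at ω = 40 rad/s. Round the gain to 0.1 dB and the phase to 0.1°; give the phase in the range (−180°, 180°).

-26.1 dB, -84.3°

Substitute s = j40:
Numerator: 2 = 2 + j0
Denominator: (j40) + 4 = 4 + j40
|N| = √(2² + 0²) ≈ 2, ∠N ≈ 0.00°
|D| = √(4² + 40²) ≈ 40.2, ∠D ≈ 84.29°
|H| = 2 / 40.2 ≈ 0.049751
Gain = 20 log₁₀(0.049751) ≈ -26.06 dB
∠H = 0.00° − 84.29° = -84.29°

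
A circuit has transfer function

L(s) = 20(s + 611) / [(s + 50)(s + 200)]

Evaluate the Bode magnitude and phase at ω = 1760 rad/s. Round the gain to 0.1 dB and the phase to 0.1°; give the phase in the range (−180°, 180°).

At s = jω = j1760:
zero (s+611): 611 + j1760 → |·| = √(611²+1760²) = √3470921 ≈ 1863, ∠ = arctan(1760/611) ≈ 70.86°
pole (s+50): 50 + j1760 → |·| = √(50²+1760²) = √3100100 ≈ 1760.7, ∠ = arctan(1760/50) ≈ 88.37°
pole (s+200): 200 + j1760 → |·| = √(200²+1760²) = √3137600 ≈ 1771.3, ∠ = arctan(1760/200) ≈ 83.52°
|L| = 20 · 1863 / 3.1187e+06 ≈ 0.011947
Gain = 20 log₁₀(0.011947) ≈ -38.45 dB
∠L = 70.86° − 171.89° = -101.03°

-38.5 dB, -101.0°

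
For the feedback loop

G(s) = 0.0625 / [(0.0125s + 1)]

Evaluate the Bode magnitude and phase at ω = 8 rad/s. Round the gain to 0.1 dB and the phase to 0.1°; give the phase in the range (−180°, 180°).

At ω = 8 rad/s:
pole (1 + j8·0.0125) = 1 + j0.1 → |·| ≈ 1.005, ∠ ≈ 5.71°
|G| = 0.0625 · 1 / (1.005) ≈ 0.062189
Gain = 20 log₁₀(0.062189) ≈ -24.13 dB
∠G = (0°) − (5.71°) = -5.71°

-24.1 dB, -5.7°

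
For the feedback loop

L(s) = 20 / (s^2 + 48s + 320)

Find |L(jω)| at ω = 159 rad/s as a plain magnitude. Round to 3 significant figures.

0.000766

Substitute s = j159:
Numerator: 20 = 20 + j0
Denominator: (j159)^2 + 48(j159) + 320 = -24961 + j7632
|N| = √(20² + 0²) ≈ 20, ∠N ≈ 0.00°
|D| = √(24961² + 7632²) ≈ 26102, ∠D ≈ 163.00°
|L| = 20 / 26102 ≈ 0.00076622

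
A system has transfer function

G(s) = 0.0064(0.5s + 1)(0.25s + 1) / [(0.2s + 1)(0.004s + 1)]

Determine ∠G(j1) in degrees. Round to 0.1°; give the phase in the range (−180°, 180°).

At ω = 1 rad/s:
zero (1 + j1·0.5) = 1 + j0.5 → |·| ≈ 1.118, ∠ ≈ 26.57°
zero (1 + j1·0.25) = 1 + j0.25 → |·| ≈ 1.0308, ∠ ≈ 14.04°
pole (1 + j1·0.2) = 1 + j0.2 → |·| ≈ 1.0198, ∠ ≈ 11.31°
pole (1 + j1·0.004) = 1 + j0.004 → |·| ≈ 1, ∠ ≈ 0.23°
∠G = (26.57° + 14.04°) − (11.31° + 0.23°) = 29.07°

29.1°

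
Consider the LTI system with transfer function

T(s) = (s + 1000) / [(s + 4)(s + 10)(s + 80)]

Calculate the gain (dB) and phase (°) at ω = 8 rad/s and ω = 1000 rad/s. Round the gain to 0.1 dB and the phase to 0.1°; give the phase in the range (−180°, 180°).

ω = 8: -19.3 dB, -107.3°; ω = 1000: -117.0 dB, 140.4°

At s = jω = j8:
zero (s+1000): 1000 + j8 → |·| = √(1000²+8²) = √1000064 ≈ 1000, ∠ = arctan(8/1000) ≈ 0.46°
pole (s+4): 4 + j8 → |·| = √(4²+8²) = √80 ≈ 8.9443, ∠ = arctan(8/4) ≈ 63.43°
pole (s+10): 10 + j8 → |·| = √(10²+8²) = √164 ≈ 12.806, ∠ = arctan(8/10) ≈ 38.66°
pole (s+80): 80 + j8 → |·| = √(80²+8²) = √6464 ≈ 80.399, ∠ = arctan(8/80) ≈ 5.71°
|T| = 1 · 1000 / 9209 ≈ 0.10859
Gain = 20 log₁₀(0.10859) ≈ -19.28 dB
∠T = 0.46° − 107.80° = -107.34°

At s = jω = j1000:
zero (s+1000): 1000 + j1000 → |·| = √(1000²+1000²) = √2000000 ≈ 1414.2, ∠ = arctan(1000/1000) ≈ 45.00°
pole (s+4): 4 + j1000 → |·| = √(4²+1000²) = √1000016 ≈ 1000, ∠ = arctan(1000/4) ≈ 89.77°
pole (s+10): 10 + j1000 → |·| = √(10²+1000²) = √1000100 ≈ 1000, ∠ = arctan(1000/10) ≈ 89.43°
pole (s+80): 80 + j1000 → |·| = √(80²+1000²) = √1006400 ≈ 1003.2, ∠ = arctan(1000/80) ≈ 85.43°
|T| = 1 · 1414.2 / 1.0032e+09 ≈ 1.4097e-06
Gain = 20 log₁₀(1.4097e-06) ≈ -117.02 dB
∠T = 45.00° − 264.63° = -219.63° ≡ 140.37° (principal value)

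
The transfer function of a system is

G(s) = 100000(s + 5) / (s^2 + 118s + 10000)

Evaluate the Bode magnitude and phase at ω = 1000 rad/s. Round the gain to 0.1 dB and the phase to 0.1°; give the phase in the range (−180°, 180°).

40.0 dB, -83.5°

At s = jω = j1000:
zero (s+5): 5 + j1000 → |·| = √(5²+1000²) = √1000025 ≈ 1000, ∠ = arctan(1000/5) ≈ 89.71°
quadratic: (j1000)² + 118·j1000 + 10000 = -990000 + j118000 → |·| ≈ 9.9701e+05, ∠ ≈ 173.20°
|G| = 100000 · 1000 / 9.9701e+05 ≈ 100.3
Gain = 20 log₁₀(100.3) ≈ 40.03 dB
∠G = 89.71° − 173.20° = -83.49°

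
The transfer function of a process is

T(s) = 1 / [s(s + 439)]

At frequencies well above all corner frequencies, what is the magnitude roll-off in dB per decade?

-40 dB/decade

Each pole contributes −20 dB/decade at high frequency; each zero contributes +20 dB/decade.
Net: 0 zero(s) − 2 pole(s) → -40 dB/decade.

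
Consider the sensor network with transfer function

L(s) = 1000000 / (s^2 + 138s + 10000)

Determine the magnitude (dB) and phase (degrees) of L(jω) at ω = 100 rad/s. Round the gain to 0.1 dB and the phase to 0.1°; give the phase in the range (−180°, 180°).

At s = jω = j100:
quadratic: (j100)² + 138·j100 + 10000 = 0 + j13800 → |·| ≈ 13800, ∠ ≈ 90.00°
|L| = 1000000 / 13800 ≈ 72.464
Gain = 20 log₁₀(72.464) ≈ 37.20 dB
∠L = 0.00° − 90.00° = -90.00°

37.2 dB, -90.0°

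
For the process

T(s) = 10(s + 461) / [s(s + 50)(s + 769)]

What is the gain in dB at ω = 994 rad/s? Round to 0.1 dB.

-101.1 dB

At s = jω = j994:
zero (s+461): 461 + j994 → |·| = √(461²+994²) = √1200557 ≈ 1095.7, ∠ = arctan(994/461) ≈ 65.12°
pole (s+50): 50 + j994 → |·| = √(50²+994²) = √990536 ≈ 995.26, ∠ = arctan(994/50) ≈ 87.12°
pole (s+769): 769 + j994 → |·| = √(769²+994²) = √1579397 ≈ 1256.7, ∠ = arctan(994/769) ≈ 52.27°
pole at origin: |s| = 994, ∠ = 90.00° (in denominator)
|T| = 10 · 1095.7 / 1.2432e+09 ≈ 8.8135e-06
Gain = 20 log₁₀(8.8135e-06) ≈ -101.10 dB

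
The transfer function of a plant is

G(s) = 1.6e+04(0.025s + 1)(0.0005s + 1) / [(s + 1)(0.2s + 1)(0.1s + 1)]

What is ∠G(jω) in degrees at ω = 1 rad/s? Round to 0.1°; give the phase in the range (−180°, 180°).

-60.6°

At ω = 1 rad/s:
zero (1 + j1·0.025) = 1 + j0.025 → |·| ≈ 1.0003, ∠ ≈ 1.43°
zero (1 + j1·0.0005) = 1 + j0.0005 → |·| ≈ 1, ∠ ≈ 0.03°
pole (1 + j1·1) = 1 + j1 → |·| ≈ 1.4142, ∠ ≈ 45.00°
pole (1 + j1·0.2) = 1 + j0.2 → |·| ≈ 1.0198, ∠ ≈ 11.31°
pole (1 + j1·0.1) = 1 + j0.1 → |·| ≈ 1.005, ∠ ≈ 5.71°
∠G = (1.43° + 0.03°) − (45.00° + 11.31° + 5.71°) = -60.56°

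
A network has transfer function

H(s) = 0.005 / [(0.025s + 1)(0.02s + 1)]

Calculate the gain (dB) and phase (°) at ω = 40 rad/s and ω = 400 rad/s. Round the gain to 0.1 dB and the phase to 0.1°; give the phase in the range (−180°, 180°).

At ω = 40 rad/s:
pole (1 + j40·0.025) = 1 + j1 → |·| ≈ 1.4142, ∠ ≈ 45.00°
pole (1 + j40·0.02) = 1 + j0.8 → |·| ≈ 1.2806, ∠ ≈ 38.66°
|H| = 0.005 · 1 / (1.4142 · 1.2806) ≈ 0.0027609
Gain = 20 log₁₀(0.0027609) ≈ -51.18 dB
∠H = (0°) − (45.00° + 38.66°) = -83.66°

At ω = 400 rad/s:
pole (1 + j400·0.025) = 1 + j10 → |·| ≈ 10.05, ∠ ≈ 84.29°
pole (1 + j400·0.02) = 1 + j8 → |·| ≈ 8.0623, ∠ ≈ 82.87°
|H| = 0.005 · 1 / (10.05 · 8.0623) ≈ 6.1708e-05
Gain = 20 log₁₀(6.1708e-05) ≈ -84.19 dB
∠H = (0°) − (84.29° + 82.87°) = -167.16°

ω = 40: -51.2 dB, -83.7°; ω = 400: -84.2 dB, -167.2°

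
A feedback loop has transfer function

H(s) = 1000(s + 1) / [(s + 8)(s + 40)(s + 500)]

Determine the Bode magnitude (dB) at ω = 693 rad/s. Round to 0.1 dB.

At s = jω = j693:
zero (s+1): 1 + j693 → |·| = √(1²+693²) = √480250 ≈ 693, ∠ = arctan(693/1) ≈ 89.92°
pole (s+8): 8 + j693 → |·| = √(8²+693²) = √480313 ≈ 693.05, ∠ = arctan(693/8) ≈ 89.34°
pole (s+40): 40 + j693 → |·| = √(40²+693²) = √481849 ≈ 694.15, ∠ = arctan(693/40) ≈ 86.70°
pole (s+500): 500 + j693 → |·| = √(500²+693²) = √730249 ≈ 854.55, ∠ = arctan(693/500) ≈ 54.19°
|H| = 1000 · 693 / 4.1111e+08 ≈ 0.0016857
Gain = 20 log₁₀(0.0016857) ≈ -55.46 dB

-55.5 dB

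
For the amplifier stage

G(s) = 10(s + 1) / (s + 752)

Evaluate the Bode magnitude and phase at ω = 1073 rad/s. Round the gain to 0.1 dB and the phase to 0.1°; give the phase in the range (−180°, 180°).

At s = jω = j1073:
zero (s+1): 1 + j1073 → |·| = √(1²+1073²) = √1151330 ≈ 1073, ∠ = arctan(1073/1) ≈ 89.95°
pole (s+752): 752 + j1073 → |·| = √(752²+1073²) = √1716833 ≈ 1310.3, ∠ = arctan(1073/752) ≈ 54.98°
|G| = 10 · 1073 / 1310.3 ≈ 8.189
Gain = 20 log₁₀(8.189) ≈ 18.26 dB
∠G = 89.95° − 54.98° = 34.97°

18.3 dB, 35.0°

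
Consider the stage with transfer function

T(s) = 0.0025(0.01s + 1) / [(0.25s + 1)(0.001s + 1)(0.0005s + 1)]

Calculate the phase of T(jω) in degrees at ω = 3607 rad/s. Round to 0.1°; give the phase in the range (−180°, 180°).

-137.0°

At ω = 3607 rad/s:
zero (1 + j3607·0.01) = 1 + j36.07 → |·| ≈ 36.084, ∠ ≈ 88.41°
pole (1 + j3607·0.25) = 1 + j901.75 → |·| ≈ 901.75, ∠ ≈ 89.94°
pole (1 + j3607·0.001) = 1 + j3.607 → |·| ≈ 3.7431, ∠ ≈ 74.50°
pole (1 + j3607·0.0005) = 1 + j1.8035 → |·| ≈ 2.0622, ∠ ≈ 60.99°
∠T = (88.41°) − (89.94° + 74.50° + 60.99°) = -137.02°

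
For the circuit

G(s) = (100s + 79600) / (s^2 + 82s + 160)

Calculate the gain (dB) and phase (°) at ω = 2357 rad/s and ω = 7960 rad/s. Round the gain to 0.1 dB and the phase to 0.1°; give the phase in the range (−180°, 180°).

ω = 2357: -27.0 dB, -106.7°; ω = 7960: -38.0 dB, -95.1°

Substitute s = j2357:
Numerator: 100(j2357) + 79600 = 79600 + j235700
Denominator: (j2357)^2 + 82(j2357) + 160 = -5555289 + j193274
|N| = √(79600² + 235700²) ≈ 2.4878e+05, ∠N ≈ 71.34°
|D| = √(5555289² + 193274²) ≈ 5.5587e+06, ∠D ≈ 178.01°
|G| = 2.4878e+05 / 5.5587e+06 ≈ 0.044755
Gain = 20 log₁₀(0.044755) ≈ -26.98 dB
∠G = 71.34° − 178.01° = -106.67°

Substitute s = j7960:
Numerator: 100(j7960) + 79600 = 79600 + j796000
Denominator: (j7960)^2 + 82(j7960) + 160 = -63361440 + j652720
|N| = √(79600² + 796000²) ≈ 7.9997e+05, ∠N ≈ 84.29°
|D| = √(63361440² + 652720²) ≈ 6.3365e+07, ∠D ≈ 179.41°
|G| = 7.9997e+05 / 6.3365e+07 ≈ 0.012625
Gain = 20 log₁₀(0.012625) ≈ -37.98 dB
∠G = 84.29° − 179.41° = -95.12°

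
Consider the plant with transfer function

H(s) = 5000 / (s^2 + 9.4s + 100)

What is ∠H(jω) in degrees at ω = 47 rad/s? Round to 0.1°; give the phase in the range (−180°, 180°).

-168.2°

At s = jω = j47:
quadratic: (j47)² + 9.4·j47 + 100 = -2109 + j441.8 → |·| ≈ 2154.8, ∠ ≈ 168.17°
∠H = 0.00° − 168.17° = -168.17°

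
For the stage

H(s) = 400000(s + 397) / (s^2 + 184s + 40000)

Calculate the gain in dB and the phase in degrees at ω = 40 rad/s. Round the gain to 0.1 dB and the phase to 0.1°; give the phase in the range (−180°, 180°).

72.2 dB, -5.1°

At s = jω = j40:
zero (s+397): 397 + j40 → |·| = √(397²+40²) = √159209 ≈ 399.01, ∠ = arctan(40/397) ≈ 5.75°
quadratic: (j40)² + 184·j40 + 40000 = 38400 + j7360 → |·| ≈ 39099, ∠ ≈ 10.85°
|H| = 400000 · 399.01 / 39099 ≈ 4082
Gain = 20 log₁₀(4082) ≈ 72.22 dB
∠H = 5.75° − 10.85° = -5.10°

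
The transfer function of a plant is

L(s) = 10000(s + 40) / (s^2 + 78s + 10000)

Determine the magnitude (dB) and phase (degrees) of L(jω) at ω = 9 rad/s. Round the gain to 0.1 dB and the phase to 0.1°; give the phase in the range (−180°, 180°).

At s = jω = j9:
zero (s+40): 40 + j9 → |·| = √(40²+9²) = √1681 ≈ 41, ∠ = arctan(9/40) ≈ 12.68°
quadratic: (j9)² + 78·j9 + 10000 = 9919 + j702 → |·| ≈ 9943.8, ∠ ≈ 4.05°
|L| = 10000 · 41 / 9943.8 ≈ 41.232
Gain = 20 log₁₀(41.232) ≈ 32.30 dB
∠L = 12.68° − 4.05° = 8.63°

32.3 dB, 8.6°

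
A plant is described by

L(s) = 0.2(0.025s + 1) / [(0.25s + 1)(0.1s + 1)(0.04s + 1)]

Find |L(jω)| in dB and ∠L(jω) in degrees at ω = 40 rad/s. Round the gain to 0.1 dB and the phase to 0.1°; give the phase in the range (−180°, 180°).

-48.8 dB, -173.2°

At ω = 40 rad/s:
zero (1 + j40·0.025) = 1 + j1 → |·| ≈ 1.4142, ∠ ≈ 45.00°
pole (1 + j40·0.25) = 1 + j10 → |·| ≈ 10.05, ∠ ≈ 84.29°
pole (1 + j40·0.1) = 1 + j4 → |·| ≈ 4.1231, ∠ ≈ 75.96°
pole (1 + j40·0.04) = 1 + j1.6 → |·| ≈ 1.8868, ∠ ≈ 57.99°
|L| = 0.2 · 1.4142 / (10.05 · 4.1231 · 1.8868) ≈ 0.0036176
Gain = 20 log₁₀(0.0036176) ≈ -48.83 dB
∠L = (45.00°) − (84.29° + 75.96° + 57.99°) = -173.24°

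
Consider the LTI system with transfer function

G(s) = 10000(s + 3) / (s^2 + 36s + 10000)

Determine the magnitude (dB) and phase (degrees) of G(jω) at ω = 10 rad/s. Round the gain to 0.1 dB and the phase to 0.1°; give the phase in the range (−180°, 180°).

20.5 dB, 71.2°

At s = jω = j10:
zero (s+3): 3 + j10 → |·| = √(3²+10²) = √109 ≈ 10.44, ∠ = arctan(10/3) ≈ 73.30°
quadratic: (j10)² + 36·j10 + 10000 = 9900 + j360 → |·| ≈ 9906.5, ∠ ≈ 2.08°
|G| = 10000 · 10.44 / 9906.5 ≈ 10.539
Gain = 20 log₁₀(10.539) ≈ 20.46 dB
∠G = 73.30° − 2.08° = 71.22°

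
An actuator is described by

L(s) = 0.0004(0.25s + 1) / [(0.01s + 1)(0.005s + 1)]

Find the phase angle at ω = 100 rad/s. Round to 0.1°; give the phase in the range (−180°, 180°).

At ω = 100 rad/s:
zero (1 + j100·0.25) = 1 + j25 → |·| ≈ 25.02, ∠ ≈ 87.71°
pole (1 + j100·0.01) = 1 + j1 → |·| ≈ 1.4142, ∠ ≈ 45.00°
pole (1 + j100·0.005) = 1 + j0.5 → |·| ≈ 1.118, ∠ ≈ 26.57°
∠L = (87.71°) − (45.00° + 26.57°) = 16.14°

16.1°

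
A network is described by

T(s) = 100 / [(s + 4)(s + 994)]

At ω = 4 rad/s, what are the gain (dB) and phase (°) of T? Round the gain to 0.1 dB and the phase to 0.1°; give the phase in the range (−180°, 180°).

-35.0 dB, -45.2°

At s = jω = j4:
pole (s+4): 4 + j4 → |·| = √(4²+4²) = √32 ≈ 5.6569, ∠ = arctan(4/4) ≈ 45.00°
pole (s+994): 994 + j4 → |·| = √(994²+4²) = √988052 ≈ 994.01, ∠ = arctan(4/994) ≈ 0.23°
|T| = 100 / 5623 ≈ 0.017784
Gain = 20 log₁₀(0.017784) ≈ -35.00 dB
∠T = 0.00° − 45.23° = -45.23°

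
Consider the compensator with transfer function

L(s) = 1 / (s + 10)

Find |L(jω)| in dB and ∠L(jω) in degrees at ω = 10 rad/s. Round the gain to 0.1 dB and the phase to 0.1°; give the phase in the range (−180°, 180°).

At s = jω = j10:
pole (s+10): 10 + j10 → |·| = √(10²+10²) = √200 ≈ 14.142, ∠ = arctan(10/10) ≈ 45.00°
|L| = 1 / 14.142 ≈ 0.070711
Gain = 20 log₁₀(0.070711) ≈ -23.01 dB
∠L = 0.00° − 45.00° = -45.00°

-23.0 dB, -45.0°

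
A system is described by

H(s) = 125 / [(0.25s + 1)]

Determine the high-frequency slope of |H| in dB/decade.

-20 dB/decade

Each pole contributes −20 dB/decade at high frequency; each zero contributes +20 dB/decade.
Net: 0 zero(s) − 1 pole(s) → -20 dB/decade.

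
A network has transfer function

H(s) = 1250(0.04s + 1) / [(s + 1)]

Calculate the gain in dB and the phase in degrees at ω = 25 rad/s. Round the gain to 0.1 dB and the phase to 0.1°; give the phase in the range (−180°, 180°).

37.0 dB, -42.7°

At ω = 25 rad/s:
zero (1 + j25·0.04) = 1 + j1 → |·| ≈ 1.4142, ∠ ≈ 45.00°
pole (1 + j25·1) = 1 + j25 → |·| ≈ 25.02, ∠ ≈ 87.71°
|H| = 1250 · 1.4142 / (25.02) ≈ 70.653
Gain = 20 log₁₀(70.653) ≈ 36.98 dB
∠H = (45.00°) − (87.71°) = -42.71°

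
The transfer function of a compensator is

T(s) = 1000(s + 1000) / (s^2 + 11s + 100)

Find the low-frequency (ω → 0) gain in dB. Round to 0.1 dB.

80.0 dB

T(0) = 1000·1000 / 100 = 10000
20 log₁₀(10000) ≈ 80.00 dB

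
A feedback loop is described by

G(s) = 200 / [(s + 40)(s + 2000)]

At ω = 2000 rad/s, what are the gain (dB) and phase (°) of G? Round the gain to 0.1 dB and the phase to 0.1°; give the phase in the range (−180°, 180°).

-89.0 dB, -133.9°

At s = jω = j2000:
pole (s+40): 40 + j2000 → |·| = √(40²+2000²) = √4001600 ≈ 2000.4, ∠ = arctan(2000/40) ≈ 88.85°
pole (s+2000): 2000 + j2000 → |·| = √(2000²+2000²) = √8000000 ≈ 2828.4, ∠ = arctan(2000/2000) ≈ 45.00°
|G| = 200 / 5.6579e+06 ≈ 3.5349e-05
Gain = 20 log₁₀(3.5349e-05) ≈ -89.03 dB
∠G = 0.00° − 133.85° = -133.85°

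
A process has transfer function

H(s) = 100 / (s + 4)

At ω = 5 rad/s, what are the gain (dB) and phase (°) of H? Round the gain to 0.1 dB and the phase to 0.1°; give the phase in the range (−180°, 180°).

23.9 dB, -51.3°

Substitute s = j5:
Numerator: 100 = 100 + j0
Denominator: (j5) + 4 = 4 + j5
|N| = √(100² + 0²) ≈ 100, ∠N ≈ 0.00°
|D| = √(4² + 5²) ≈ 6.4031, ∠D ≈ 51.34°
|H| = 100 / 6.4031 ≈ 15.617
Gain = 20 log₁₀(15.617) ≈ 23.87 dB
∠H = 0.00° − 51.34° = -51.34°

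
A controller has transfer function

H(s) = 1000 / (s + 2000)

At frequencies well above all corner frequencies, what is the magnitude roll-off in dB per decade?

-20 dB/decade

Each pole contributes −20 dB/decade at high frequency; each zero contributes +20 dB/decade.
Net: 0 zero(s) − 1 pole(s) → -20 dB/decade.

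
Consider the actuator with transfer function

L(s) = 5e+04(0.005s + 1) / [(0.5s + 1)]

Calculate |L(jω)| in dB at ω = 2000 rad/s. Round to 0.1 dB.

At ω = 2000 rad/s:
zero (1 + j2000·0.005) = 1 + j10 → |·| ≈ 10.05, ∠ ≈ 84.29°
pole (1 + j2000·0.5) = 1 + j1000 → |·| ≈ 1000, ∠ ≈ 89.94°
|L| = 5e+04 · 10.05 / (1000) ≈ 502.5
Gain = 20 log₁₀(502.5) ≈ 54.02 dB

54.0 dB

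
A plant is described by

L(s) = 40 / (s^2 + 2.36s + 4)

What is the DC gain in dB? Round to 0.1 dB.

20.0 dB

L(0) = 40 / 4 = 10
20 log₁₀(10) ≈ 20.00 dB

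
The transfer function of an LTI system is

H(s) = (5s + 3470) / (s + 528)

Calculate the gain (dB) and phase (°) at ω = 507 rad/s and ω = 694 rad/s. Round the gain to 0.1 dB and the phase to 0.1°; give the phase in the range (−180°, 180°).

Substitute s = j507:
Numerator: 5(j507) + 3470 = 3470 + j2535
Denominator: (j507) + 528 = 528 + j507
|N| = √(3470² + 2535²) ≈ 4297.3, ∠N ≈ 36.15°
|D| = √(528² + 507²) ≈ 732.01, ∠D ≈ 43.84°
|H| = 4297.3 / 732.01 ≈ 5.8705
Gain = 20 log₁₀(5.8705) ≈ 15.37 dB
∠H = 36.15° − 43.84° = -7.69°

Substitute s = j694:
Numerator: 5(j694) + 3470 = 3470 + j3470
Denominator: (j694) + 528 = 528 + j694
|N| = √(3470² + 3470²) ≈ 4907.3, ∠N ≈ 45.00°
|D| = √(528² + 694²) ≈ 872.02, ∠D ≈ 52.74°
|H| = 4907.3 / 872.02 ≈ 5.6275
Gain = 20 log₁₀(5.6275) ≈ 15.01 dB
∠H = 45.00° − 52.74° = -7.74°

ω = 507: 15.4 dB, -7.7°; ω = 694: 15.0 dB, -7.7°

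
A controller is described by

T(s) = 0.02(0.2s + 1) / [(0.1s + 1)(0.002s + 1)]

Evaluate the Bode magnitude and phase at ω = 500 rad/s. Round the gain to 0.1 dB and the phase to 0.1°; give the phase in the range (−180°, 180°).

-31.0 dB, -44.4°

At ω = 500 rad/s:
zero (1 + j500·0.2) = 1 + j100 → |·| ≈ 100, ∠ ≈ 89.43°
pole (1 + j500·0.1) = 1 + j50 → |·| ≈ 50.01, ∠ ≈ 88.85°
pole (1 + j500·0.002) = 1 + j1 → |·| ≈ 1.4142, ∠ ≈ 45.00°
|T| = 0.02 · 100 / (50.01 · 1.4142) ≈ 0.028279
Gain = 20 log₁₀(0.028279) ≈ -30.97 dB
∠T = (89.43°) − (88.85° + 45.00°) = -44.42°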